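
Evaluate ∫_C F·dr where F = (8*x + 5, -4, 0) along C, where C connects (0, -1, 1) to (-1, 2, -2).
-13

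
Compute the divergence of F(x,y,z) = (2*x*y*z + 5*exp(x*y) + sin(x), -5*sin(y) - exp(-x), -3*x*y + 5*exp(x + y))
2*y*z + 5*y*exp(x*y) + cos(x) - 5*cos(y)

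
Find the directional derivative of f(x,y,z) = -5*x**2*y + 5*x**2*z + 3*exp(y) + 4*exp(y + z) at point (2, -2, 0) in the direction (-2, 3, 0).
7*sqrt(13)*(3 - 20*exp(2))*exp(-2)/13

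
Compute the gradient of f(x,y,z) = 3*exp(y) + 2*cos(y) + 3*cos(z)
(0, 3*exp(y) - 2*sin(y), -3*sin(z))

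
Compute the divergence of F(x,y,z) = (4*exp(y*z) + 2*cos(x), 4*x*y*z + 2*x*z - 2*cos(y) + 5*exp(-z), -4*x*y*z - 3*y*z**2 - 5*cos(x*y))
-4*x*y + 4*x*z - 6*y*z - 2*sin(x) + 2*sin(y)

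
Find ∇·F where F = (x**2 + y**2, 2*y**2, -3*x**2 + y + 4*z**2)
2*x + 4*y + 8*z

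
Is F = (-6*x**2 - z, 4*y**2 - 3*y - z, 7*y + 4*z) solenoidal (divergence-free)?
No, ∇·F = -12*x + 8*y + 1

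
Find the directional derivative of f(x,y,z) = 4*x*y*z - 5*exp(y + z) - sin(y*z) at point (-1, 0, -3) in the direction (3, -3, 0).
5*sqrt(2)*(1 - 3*exp(3))*exp(-3)/2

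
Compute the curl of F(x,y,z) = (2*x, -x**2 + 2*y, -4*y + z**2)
(-4, 0, -2*x)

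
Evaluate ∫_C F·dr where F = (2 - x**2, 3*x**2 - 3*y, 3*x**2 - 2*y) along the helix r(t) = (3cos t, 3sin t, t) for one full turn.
27*pi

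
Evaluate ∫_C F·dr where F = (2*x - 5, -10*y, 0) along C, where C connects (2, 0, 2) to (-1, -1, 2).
7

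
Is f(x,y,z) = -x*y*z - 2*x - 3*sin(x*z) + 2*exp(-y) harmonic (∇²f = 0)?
No, ∇²f = (3*(x**2 + z**2)*exp(y)*sin(x*z) + 2)*exp(-y)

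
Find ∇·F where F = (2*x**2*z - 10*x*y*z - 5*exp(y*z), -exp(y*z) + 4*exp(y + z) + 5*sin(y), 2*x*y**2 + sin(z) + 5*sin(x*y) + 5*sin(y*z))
4*x*z - 10*y*z + 5*y*cos(y*z) - z*exp(y*z) + 4*exp(y + z) + 5*cos(y) + cos(z)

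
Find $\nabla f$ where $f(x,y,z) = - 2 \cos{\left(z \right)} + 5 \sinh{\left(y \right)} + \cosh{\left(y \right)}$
(0, sinh(y) + 5*cosh(y), 2*sin(z))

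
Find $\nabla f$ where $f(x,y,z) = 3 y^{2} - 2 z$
(0, 6*y, -2)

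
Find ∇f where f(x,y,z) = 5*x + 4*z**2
(5, 0, 8*z)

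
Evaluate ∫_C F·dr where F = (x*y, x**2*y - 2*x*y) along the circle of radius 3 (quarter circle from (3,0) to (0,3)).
-27/4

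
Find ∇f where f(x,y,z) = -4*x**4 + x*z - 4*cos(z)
(-16*x**3 + z, 0, x + 4*sin(z))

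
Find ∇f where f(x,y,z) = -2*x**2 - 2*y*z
(-4*x, -2*z, -2*y)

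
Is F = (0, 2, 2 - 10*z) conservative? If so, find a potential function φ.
Yes, F is conservative. φ = 2*y - 5*z**2 + 2*z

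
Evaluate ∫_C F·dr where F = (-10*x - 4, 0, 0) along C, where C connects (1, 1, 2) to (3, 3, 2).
-48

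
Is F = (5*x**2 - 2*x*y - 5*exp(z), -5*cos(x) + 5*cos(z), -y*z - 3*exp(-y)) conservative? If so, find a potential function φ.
No, ∇×F = (-z + 5*sin(z) + 3*exp(-y), -5*exp(z), 2*x + 5*sin(x)) ≠ 0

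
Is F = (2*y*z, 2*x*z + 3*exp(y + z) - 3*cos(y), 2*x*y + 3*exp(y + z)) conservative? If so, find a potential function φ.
Yes, F is conservative. φ = 2*x*y*z + 3*exp(y + z) - 3*sin(y)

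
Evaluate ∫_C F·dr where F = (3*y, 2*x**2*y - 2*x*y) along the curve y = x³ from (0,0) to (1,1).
9/14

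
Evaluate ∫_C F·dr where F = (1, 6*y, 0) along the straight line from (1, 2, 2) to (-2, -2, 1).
-3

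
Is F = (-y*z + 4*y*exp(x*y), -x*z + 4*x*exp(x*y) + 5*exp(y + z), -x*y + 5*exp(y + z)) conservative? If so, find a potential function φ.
Yes, F is conservative. φ = -x*y*z + 4*exp(x*y) + 5*exp(y + z)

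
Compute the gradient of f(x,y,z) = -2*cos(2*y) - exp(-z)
(0, 4*sin(2*y), exp(-z))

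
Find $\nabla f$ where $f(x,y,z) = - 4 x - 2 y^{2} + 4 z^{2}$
(-4, -4*y, 8*z)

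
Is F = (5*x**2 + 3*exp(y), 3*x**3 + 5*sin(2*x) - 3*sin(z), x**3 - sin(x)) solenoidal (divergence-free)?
No, ∇·F = 10*x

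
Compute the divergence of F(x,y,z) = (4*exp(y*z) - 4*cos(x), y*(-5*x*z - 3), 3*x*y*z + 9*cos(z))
3*x*y - 5*x*z + 4*sin(x) - 9*sin(z) - 3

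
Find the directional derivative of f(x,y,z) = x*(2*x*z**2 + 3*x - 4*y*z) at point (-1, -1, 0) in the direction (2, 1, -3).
0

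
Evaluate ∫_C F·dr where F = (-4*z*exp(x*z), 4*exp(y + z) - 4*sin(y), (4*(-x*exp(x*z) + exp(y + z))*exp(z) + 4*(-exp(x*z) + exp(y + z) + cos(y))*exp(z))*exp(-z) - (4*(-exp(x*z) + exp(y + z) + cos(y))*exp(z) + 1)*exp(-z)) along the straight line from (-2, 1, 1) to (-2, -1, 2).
(-4*exp(6) - exp(3) - 4 + 5*exp(2) + 4*exp(5))*exp(-4)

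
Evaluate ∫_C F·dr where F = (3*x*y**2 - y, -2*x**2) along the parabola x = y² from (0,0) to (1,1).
-1/15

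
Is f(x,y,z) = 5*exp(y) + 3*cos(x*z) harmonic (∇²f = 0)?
No, ∇²f = -3*x**2*cos(x*z) - 3*z**2*cos(x*z) + 5*exp(y)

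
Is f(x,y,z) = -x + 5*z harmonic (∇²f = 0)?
Yes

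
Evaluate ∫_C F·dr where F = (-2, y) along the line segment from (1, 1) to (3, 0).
-9/2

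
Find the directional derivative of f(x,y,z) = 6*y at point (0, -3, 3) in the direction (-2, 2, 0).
3*sqrt(2)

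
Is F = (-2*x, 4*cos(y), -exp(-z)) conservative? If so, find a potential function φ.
Yes, F is conservative. φ = -x**2 + 4*sin(y) + exp(-z)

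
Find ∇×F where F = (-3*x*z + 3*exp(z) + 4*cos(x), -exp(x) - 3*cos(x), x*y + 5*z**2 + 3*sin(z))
(x, -3*x - y + 3*exp(z), -exp(x) + 3*sin(x))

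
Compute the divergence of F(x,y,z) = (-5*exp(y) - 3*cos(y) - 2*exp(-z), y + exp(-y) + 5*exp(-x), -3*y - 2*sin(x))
1 - exp(-y)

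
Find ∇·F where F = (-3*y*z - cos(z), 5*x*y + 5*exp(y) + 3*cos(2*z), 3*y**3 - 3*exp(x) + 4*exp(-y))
5*x + 5*exp(y)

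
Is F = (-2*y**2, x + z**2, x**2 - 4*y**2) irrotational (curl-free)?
No, ∇×F = (-8*y - 2*z, -2*x, 4*y + 1)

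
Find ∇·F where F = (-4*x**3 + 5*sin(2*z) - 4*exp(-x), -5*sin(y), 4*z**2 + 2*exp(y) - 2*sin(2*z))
-12*x**2 + 8*z - 5*cos(y) - 4*cos(2*z) + 4*exp(-x)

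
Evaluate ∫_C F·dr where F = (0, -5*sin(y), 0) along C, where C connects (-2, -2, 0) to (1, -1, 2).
-5*cos(2) + 5*cos(1)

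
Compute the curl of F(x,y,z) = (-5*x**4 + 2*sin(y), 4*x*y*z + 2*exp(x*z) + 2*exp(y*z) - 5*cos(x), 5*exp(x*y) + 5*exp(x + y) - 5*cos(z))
(-4*x*y + 5*x*exp(x*y) - 2*x*exp(x*z) - 2*y*exp(y*z) + 5*exp(x + y), -5*y*exp(x*y) - 5*exp(x + y), 4*y*z + 2*z*exp(x*z) + 5*sin(x) - 2*cos(y))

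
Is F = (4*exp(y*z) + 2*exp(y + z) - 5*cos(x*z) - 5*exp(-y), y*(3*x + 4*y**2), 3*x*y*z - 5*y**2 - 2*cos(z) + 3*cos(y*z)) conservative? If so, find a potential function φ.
No, ∇×F = (3*x*z - 10*y - 3*z*sin(y*z), 5*x*sin(x*z) - 3*y*z + 4*y*exp(y*z) + 2*exp(y + z), 3*y - 4*z*exp(y*z) - 2*exp(y + z) - 5*exp(-y)) ≠ 0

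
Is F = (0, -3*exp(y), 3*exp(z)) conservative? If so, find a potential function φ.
Yes, F is conservative. φ = -3*exp(y) + 3*exp(z)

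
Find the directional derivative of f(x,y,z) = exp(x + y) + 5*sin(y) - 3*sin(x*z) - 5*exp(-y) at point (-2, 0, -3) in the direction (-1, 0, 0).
-9*cos(6) - exp(-2)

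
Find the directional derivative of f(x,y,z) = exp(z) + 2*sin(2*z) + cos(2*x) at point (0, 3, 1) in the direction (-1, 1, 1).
sqrt(3)*(4*cos(2) + E)/3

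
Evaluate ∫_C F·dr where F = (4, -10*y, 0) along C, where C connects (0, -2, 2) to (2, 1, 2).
23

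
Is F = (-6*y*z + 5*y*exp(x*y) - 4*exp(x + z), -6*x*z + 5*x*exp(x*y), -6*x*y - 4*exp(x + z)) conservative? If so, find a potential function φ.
Yes, F is conservative. φ = -6*x*y*z + 5*exp(x*y) - 4*exp(x + z)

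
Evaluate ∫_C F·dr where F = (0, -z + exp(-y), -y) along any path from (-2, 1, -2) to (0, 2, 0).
-2 - exp(-2) + exp(-1)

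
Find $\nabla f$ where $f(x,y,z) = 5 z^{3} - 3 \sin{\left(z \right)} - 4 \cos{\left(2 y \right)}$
(0, 8*sin(2*y), 15*z**2 - 3*cos(z))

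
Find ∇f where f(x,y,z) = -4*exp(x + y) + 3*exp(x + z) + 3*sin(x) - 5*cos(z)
(-4*exp(x + y) + 3*exp(x + z) + 3*cos(x), -4*exp(x + y), 3*exp(x + z) + 5*sin(z))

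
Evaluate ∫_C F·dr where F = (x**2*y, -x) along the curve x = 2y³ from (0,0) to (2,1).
19/10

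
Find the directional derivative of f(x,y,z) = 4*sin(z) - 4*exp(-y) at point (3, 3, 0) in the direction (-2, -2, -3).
4*sqrt(17)*(-3*exp(3) - 2)*exp(-3)/17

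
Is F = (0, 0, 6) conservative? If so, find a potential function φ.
Yes, F is conservative. φ = 6*z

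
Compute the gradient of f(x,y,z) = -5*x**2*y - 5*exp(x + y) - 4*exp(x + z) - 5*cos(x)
(-10*x*y - 5*exp(x + y) - 4*exp(x + z) + 5*sin(x), -5*x**2 - 5*exp(x + y), -4*exp(x + z))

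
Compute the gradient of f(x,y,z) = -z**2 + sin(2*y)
(0, 2*cos(2*y), -2*z)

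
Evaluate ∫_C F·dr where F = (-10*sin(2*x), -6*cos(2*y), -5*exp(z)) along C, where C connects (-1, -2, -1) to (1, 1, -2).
-3*sin(2) - 5*exp(-2) + 5*exp(-1) - 3*sin(4)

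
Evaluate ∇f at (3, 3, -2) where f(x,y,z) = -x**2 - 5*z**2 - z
(-6, 0, 19)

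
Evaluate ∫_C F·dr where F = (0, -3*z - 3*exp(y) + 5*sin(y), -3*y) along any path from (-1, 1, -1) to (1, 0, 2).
-11 + 5*cos(1) + 3*E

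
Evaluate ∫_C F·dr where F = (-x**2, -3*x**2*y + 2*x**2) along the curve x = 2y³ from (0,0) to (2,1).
-127/42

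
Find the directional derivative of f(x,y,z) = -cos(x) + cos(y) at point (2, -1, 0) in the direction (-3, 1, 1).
sqrt(11)*(-3*sin(2) + sin(1))/11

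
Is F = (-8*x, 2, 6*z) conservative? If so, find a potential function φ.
Yes, F is conservative. φ = -4*x**2 + 2*y + 3*z**2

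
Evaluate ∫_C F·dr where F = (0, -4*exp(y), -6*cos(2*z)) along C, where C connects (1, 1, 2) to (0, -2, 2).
-(4 - 4*exp(3))*exp(-2)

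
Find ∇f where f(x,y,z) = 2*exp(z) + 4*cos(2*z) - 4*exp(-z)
(0, 0, 2*exp(z) - 8*sin(2*z) + 4*exp(-z))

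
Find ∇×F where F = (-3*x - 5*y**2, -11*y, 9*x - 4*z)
(0, -9, 10*y)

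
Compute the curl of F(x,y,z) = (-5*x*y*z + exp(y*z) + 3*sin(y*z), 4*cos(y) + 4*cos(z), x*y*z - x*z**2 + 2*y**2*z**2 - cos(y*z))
(x*z + 4*y*z**2 + z*sin(y*z) + 4*sin(z), -5*x*y - y*z + y*exp(y*z) + 3*y*cos(y*z) + z**2, z*(5*x - exp(y*z) - 3*cos(y*z)))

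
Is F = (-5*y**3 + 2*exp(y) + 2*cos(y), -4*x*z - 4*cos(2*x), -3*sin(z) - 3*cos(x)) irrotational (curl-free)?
No, ∇×F = (4*x, -3*sin(x), 15*y**2 - 4*z - 2*exp(y) + 8*sin(2*x) + 2*sin(y))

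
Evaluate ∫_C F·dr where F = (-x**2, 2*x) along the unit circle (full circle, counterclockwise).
2*pi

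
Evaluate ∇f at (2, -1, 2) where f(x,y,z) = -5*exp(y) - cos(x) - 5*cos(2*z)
(sin(2), -5*exp(-1), 10*sin(4))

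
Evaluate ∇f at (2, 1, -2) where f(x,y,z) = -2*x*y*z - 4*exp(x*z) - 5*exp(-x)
(8*exp(-4) + 5*exp(-2) + 4, 8, -4 - 8*exp(-4))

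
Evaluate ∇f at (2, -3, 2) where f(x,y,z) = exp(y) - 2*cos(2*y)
(0, exp(-3) - 4*sin(6), 0)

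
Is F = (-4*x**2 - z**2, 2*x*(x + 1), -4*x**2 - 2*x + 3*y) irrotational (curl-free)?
No, ∇×F = (3, 8*x - 2*z + 2, 4*x + 2)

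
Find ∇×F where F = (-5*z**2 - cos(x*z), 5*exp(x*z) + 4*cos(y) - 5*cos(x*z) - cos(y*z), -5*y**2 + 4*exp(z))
(-5*x*exp(x*z) - 5*x*sin(x*z) - y*sin(y*z) - 10*y, x*sin(x*z) - 10*z, 5*z*(exp(x*z) + sin(x*z)))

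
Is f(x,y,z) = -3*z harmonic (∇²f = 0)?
Yes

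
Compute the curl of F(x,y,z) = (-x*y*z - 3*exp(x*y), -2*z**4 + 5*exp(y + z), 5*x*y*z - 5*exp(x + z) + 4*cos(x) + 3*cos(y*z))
(5*x*z + 8*z**3 - 3*z*sin(y*z) - 5*exp(y + z), -x*y - 5*y*z + 5*exp(x + z) + 4*sin(x), x*(z + 3*exp(x*y)))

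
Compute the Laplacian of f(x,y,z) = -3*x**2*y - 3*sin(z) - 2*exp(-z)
-6*y + 3*sin(z) - 2*exp(-z)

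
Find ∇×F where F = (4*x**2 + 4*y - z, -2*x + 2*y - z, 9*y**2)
(18*y + 1, -1, -6)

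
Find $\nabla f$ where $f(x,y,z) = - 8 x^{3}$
(-24*x**2, 0, 0)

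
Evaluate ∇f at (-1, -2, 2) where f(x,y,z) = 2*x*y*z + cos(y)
(-8, -4 + sin(2), 4)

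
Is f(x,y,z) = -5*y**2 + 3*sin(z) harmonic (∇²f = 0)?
No, ∇²f = -3*sin(z) - 10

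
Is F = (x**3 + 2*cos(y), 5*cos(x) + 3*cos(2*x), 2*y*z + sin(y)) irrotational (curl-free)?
No, ∇×F = (2*z + cos(y), 0, -5*sin(x) - 6*sin(2*x) + 2*sin(y))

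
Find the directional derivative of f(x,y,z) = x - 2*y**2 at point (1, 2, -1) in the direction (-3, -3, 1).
21*sqrt(19)/19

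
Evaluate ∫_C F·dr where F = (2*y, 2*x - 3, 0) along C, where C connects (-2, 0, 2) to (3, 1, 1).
3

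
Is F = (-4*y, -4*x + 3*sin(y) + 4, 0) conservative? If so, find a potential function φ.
Yes, F is conservative. φ = -4*x*y + 4*y - 3*cos(y)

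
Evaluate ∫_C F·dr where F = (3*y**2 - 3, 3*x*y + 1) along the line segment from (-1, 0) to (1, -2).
2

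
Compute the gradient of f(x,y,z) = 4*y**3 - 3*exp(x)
(-3*exp(x), 12*y**2, 0)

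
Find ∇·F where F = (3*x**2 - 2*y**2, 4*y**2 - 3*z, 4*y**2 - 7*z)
6*x + 8*y - 7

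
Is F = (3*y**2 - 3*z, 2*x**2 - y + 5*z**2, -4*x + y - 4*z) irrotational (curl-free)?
No, ∇×F = (1 - 10*z, 1, 4*x - 6*y)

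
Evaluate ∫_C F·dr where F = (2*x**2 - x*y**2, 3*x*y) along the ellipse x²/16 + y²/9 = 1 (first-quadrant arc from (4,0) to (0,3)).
88/3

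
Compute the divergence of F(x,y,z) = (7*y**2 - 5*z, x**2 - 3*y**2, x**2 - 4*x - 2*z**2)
-6*y - 4*z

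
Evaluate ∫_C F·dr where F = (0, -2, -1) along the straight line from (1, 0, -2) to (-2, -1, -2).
2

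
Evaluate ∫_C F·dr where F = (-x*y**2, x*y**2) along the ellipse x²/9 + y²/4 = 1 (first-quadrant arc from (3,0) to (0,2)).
3*pi/2 + 9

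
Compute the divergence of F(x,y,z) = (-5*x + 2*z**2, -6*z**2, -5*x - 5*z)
-10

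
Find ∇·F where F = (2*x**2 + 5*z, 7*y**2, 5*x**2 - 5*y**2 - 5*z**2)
4*x + 14*y - 10*z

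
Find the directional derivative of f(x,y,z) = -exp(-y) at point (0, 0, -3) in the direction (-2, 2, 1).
2/3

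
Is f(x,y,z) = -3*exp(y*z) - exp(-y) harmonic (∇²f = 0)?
No, ∇²f = (3*(-y**2 - z**2)*exp(y*z + y) - 1)*exp(-y)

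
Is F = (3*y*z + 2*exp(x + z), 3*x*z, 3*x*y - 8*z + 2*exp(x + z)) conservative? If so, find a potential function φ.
Yes, F is conservative. φ = 3*x*y*z - 4*z**2 + 2*exp(x + z)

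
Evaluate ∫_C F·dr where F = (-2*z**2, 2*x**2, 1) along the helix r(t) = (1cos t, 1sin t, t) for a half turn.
-8 + pi + 2*pi**2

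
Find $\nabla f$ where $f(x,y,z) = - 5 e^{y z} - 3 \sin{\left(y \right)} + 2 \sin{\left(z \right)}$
(0, -5*z*exp(y*z) - 3*cos(y), -5*y*exp(y*z) + 2*cos(z))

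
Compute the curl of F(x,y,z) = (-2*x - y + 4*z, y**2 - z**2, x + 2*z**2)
(2*z, 3, 1)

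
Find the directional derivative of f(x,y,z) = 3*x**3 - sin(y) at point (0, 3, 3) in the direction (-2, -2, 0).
sqrt(2)*cos(3)/2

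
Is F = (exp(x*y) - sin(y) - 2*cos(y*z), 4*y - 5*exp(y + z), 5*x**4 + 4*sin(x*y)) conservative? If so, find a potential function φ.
No, ∇×F = (4*x*cos(x*y) + 5*exp(y + z), -20*x**3 + 2*y*sin(y*z) - 4*y*cos(x*y), -x*exp(x*y) - 2*z*sin(y*z) + cos(y)) ≠ 0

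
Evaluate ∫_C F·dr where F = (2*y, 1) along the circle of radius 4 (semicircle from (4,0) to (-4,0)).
-16*pi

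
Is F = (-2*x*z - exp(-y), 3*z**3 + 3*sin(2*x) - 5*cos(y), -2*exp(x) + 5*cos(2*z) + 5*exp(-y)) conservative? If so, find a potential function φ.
No, ∇×F = (-9*z**2 - 5*exp(-y), -2*x + 2*exp(x), 6*cos(2*x) - exp(-y)) ≠ 0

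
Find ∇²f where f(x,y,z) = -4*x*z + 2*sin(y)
-2*sin(y)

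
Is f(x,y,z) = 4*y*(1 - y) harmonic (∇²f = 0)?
No, ∇²f = -8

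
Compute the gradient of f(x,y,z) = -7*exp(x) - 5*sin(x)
(-7*exp(x) - 5*cos(x), 0, 0)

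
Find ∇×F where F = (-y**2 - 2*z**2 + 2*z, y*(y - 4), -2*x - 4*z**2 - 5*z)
(0, 4 - 4*z, 2*y)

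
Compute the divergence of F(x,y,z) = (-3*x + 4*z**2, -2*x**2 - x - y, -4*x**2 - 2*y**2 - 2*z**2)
-4*z - 4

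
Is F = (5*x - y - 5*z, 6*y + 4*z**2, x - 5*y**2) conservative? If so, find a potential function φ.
No, ∇×F = (-10*y - 8*z, -6, 1) ≠ 0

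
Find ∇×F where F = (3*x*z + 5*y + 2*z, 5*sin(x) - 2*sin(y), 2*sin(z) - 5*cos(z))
(0, 3*x + 2, 5*cos(x) - 5)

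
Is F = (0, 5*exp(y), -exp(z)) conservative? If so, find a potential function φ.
Yes, F is conservative. φ = 5*exp(y) - exp(z)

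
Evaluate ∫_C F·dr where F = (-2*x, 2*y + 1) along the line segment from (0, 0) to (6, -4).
-24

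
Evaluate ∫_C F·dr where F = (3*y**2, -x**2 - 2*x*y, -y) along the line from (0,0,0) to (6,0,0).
0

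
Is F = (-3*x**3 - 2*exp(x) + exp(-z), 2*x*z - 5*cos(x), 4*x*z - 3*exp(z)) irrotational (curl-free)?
No, ∇×F = (-2*x, -4*z - exp(-z), 2*z + 5*sin(x))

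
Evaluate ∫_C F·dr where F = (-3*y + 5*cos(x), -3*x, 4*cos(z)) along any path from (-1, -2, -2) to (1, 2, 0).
4*sin(2) + 10*sin(1)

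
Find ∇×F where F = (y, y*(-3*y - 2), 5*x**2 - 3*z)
(0, -10*x, -1)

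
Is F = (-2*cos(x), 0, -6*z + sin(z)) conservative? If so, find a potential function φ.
Yes, F is conservative. φ = -3*z**2 - 2*sin(x) - cos(z)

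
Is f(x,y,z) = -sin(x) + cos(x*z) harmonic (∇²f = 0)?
No, ∇²f = -x**2*cos(x*z) - z**2*cos(x*z) + sin(x)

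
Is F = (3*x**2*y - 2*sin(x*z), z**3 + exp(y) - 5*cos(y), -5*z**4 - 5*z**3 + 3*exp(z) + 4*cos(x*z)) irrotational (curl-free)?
No, ∇×F = (-3*z**2, -2*x*cos(x*z) + 4*z*sin(x*z), -3*x**2)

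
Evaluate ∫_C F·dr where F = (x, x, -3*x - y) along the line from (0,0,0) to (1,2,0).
3/2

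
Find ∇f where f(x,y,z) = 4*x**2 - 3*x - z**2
(8*x - 3, 0, -2*z)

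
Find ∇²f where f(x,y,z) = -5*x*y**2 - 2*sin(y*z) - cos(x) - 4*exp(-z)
-10*x + 2*y**2*sin(y*z) + 2*z**2*sin(y*z) + cos(x) - 4*exp(-z)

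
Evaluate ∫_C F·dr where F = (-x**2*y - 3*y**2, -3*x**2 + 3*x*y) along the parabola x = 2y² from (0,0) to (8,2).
-13768/35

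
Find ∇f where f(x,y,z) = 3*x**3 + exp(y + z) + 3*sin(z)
(9*x**2, exp(y + z), exp(y + z) + 3*cos(z))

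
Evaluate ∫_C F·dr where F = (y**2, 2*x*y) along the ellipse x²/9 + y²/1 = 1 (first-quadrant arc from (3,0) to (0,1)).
0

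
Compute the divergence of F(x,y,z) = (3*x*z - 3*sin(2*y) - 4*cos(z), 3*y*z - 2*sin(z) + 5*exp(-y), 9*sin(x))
6*z - 5*exp(-y)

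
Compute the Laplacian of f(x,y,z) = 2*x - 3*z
0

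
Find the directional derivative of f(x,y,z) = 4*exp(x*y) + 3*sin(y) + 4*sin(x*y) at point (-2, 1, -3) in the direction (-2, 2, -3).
6*sqrt(17)*(-4 + exp(2)*cos(1) - 4*exp(2)*cos(2))*exp(-2)/17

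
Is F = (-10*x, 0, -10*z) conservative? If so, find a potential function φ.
Yes, F is conservative. φ = -5*x**2 - 5*z**2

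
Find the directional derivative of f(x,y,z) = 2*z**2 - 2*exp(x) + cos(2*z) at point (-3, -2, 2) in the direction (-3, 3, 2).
sqrt(22)*(3 + 2*(4 - sin(4))*exp(3))*exp(-3)/11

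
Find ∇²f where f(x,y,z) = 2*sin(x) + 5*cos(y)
-2*sin(x) - 5*cos(y)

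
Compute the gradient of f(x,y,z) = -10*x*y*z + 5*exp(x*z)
(5*z*(-2*y + exp(x*z)), -10*x*z, 5*x*(-2*y + exp(x*z)))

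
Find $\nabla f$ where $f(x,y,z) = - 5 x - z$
(-5, 0, -1)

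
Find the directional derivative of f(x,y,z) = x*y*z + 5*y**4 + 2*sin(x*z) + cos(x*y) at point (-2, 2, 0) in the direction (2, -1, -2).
-48 + 2*sin(4)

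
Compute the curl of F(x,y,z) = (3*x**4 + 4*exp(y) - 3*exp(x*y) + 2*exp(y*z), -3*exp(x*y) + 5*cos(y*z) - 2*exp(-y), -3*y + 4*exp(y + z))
(5*y*sin(y*z) + 4*exp(y + z) - 3, 2*y*exp(y*z), 3*x*exp(x*y) - 3*y*exp(x*y) - 2*z*exp(y*z) - 4*exp(y))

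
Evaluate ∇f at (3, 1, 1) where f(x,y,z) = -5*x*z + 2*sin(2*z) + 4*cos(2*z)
(-5, 0, -15 - 8*sin(2) + 4*cos(2))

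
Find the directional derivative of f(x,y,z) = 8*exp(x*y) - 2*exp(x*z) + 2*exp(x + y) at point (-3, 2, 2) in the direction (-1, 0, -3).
sqrt(10)*(-exp(5) - 15)*exp(-6)/5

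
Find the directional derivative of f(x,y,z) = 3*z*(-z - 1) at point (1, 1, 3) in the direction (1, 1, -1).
7*sqrt(3)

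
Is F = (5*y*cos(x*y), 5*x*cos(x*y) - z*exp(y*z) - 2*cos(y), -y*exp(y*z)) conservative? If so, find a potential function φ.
Yes, F is conservative. φ = -exp(y*z) - 2*sin(y) + 5*sin(x*y)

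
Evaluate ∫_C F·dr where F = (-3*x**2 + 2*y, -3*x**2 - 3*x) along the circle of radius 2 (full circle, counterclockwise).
-20*pi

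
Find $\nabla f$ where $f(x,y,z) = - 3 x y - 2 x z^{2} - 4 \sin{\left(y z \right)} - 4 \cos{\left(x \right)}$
(-3*y - 2*z**2 + 4*sin(x), -3*x - 4*z*cos(y*z), -4*x*z - 4*y*cos(y*z))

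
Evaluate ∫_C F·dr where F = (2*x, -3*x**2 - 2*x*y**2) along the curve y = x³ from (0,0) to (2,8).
-668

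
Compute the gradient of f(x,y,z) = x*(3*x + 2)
(6*x + 2, 0, 0)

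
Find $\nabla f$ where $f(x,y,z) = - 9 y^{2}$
(0, -18*y, 0)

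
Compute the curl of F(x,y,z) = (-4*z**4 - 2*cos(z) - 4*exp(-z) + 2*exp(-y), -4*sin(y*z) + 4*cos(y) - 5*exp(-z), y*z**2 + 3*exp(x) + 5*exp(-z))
(4*y*cos(y*z) + z**2 - 5*exp(-z), -16*z**3 - 3*exp(x) + 2*sin(z) + 4*exp(-z), 2*exp(-y))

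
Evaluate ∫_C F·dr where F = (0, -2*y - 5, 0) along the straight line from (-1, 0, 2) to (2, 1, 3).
-6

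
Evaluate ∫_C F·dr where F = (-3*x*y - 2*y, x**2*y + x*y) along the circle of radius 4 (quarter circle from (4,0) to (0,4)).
8*pi + 448/3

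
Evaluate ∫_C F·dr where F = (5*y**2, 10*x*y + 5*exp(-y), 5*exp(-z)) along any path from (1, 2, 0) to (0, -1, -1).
-10*E - 15 + 5*exp(-2)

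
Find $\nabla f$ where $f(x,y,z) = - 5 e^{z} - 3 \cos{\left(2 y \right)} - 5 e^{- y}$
(0, 6*sin(2*y) + 5*exp(-y), -5*exp(z))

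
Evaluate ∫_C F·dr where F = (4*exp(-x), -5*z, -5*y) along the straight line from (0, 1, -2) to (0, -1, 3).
5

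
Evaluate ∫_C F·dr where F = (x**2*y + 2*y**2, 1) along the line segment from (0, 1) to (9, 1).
261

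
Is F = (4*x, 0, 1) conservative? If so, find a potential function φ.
Yes, F is conservative. φ = 2*x**2 + z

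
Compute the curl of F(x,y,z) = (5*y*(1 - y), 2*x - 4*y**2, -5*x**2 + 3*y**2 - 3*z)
(6*y, 10*x, 10*y - 3)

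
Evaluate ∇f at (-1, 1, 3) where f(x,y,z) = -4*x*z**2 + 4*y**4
(-36, 16, 24)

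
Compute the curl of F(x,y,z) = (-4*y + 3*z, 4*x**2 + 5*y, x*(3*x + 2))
(0, 1 - 6*x, 8*x + 4)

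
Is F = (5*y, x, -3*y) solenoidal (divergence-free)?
Yes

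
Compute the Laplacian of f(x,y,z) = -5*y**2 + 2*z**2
-6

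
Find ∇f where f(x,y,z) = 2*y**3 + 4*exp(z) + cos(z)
(0, 6*y**2, 4*exp(z) - sin(z))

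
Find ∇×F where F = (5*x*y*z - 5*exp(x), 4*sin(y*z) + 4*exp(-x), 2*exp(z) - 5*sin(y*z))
((-4*y - 5*z)*cos(y*z), 5*x*y, -5*x*z - 4*exp(-x))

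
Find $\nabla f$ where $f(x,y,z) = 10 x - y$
(10, -1, 0)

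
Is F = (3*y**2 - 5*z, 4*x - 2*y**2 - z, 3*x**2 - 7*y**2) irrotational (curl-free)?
No, ∇×F = (1 - 14*y, -6*x - 5, 4 - 6*y)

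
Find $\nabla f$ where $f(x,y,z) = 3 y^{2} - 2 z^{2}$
(0, 6*y, -4*z)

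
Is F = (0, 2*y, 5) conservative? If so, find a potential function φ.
Yes, F is conservative. φ = y**2 + 5*z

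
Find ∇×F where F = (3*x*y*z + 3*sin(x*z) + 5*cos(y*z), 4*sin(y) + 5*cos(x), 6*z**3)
(0, 3*x*y + 3*x*cos(x*z) - 5*y*sin(y*z), -3*x*z + 5*z*sin(y*z) - 5*sin(x))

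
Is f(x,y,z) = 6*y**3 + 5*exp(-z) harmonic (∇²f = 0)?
No, ∇²f = 36*y + 5*exp(-z)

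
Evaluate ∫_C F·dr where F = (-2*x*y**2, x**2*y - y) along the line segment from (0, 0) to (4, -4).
-72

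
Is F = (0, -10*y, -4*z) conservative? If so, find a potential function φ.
Yes, F is conservative. φ = -5*y**2 - 2*z**2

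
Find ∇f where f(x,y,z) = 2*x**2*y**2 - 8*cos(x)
(4*x*y**2 + 8*sin(x), 4*x**2*y, 0)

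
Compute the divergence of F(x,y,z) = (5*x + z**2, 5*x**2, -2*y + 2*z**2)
4*z + 5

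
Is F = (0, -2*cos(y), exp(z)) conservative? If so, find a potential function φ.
Yes, F is conservative. φ = exp(z) - 2*sin(y)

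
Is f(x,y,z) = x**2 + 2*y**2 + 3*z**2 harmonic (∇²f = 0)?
No, ∇²f = 12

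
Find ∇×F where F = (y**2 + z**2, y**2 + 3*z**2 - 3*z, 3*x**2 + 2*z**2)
(3 - 6*z, -6*x + 2*z, -2*y)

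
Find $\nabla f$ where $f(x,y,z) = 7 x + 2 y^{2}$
(7, 4*y, 0)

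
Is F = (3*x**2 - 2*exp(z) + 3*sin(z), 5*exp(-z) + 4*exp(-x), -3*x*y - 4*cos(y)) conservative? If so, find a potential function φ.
No, ∇×F = (-3*x + 4*sin(y) + 5*exp(-z), 3*y - 2*exp(z) + 3*cos(z), -4*exp(-x)) ≠ 0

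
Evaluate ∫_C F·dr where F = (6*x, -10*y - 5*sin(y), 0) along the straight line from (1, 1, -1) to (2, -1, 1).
9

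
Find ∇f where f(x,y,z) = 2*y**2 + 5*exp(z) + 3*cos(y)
(0, 4*y - 3*sin(y), 5*exp(z))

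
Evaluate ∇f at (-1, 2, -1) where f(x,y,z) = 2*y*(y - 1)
(0, 6, 0)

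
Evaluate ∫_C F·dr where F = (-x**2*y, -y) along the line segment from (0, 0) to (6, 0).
0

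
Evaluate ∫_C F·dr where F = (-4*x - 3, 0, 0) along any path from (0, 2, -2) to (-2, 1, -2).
-2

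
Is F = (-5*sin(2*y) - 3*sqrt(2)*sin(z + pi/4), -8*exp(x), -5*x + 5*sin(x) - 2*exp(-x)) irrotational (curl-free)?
No, ∇×F = (0, -5*cos(x) - 3*sqrt(2)*cos(z + pi/4) + 5 - 2*exp(-x), -8*exp(x) + 10*cos(2*y))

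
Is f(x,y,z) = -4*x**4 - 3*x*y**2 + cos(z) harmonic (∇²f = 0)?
No, ∇²f = -48*x**2 - 6*x - cos(z)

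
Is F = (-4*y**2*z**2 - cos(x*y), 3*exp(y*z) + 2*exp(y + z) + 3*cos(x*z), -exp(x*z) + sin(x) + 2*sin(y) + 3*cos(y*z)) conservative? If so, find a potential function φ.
No, ∇×F = (3*x*sin(x*z) - 3*y*exp(y*z) - 3*z*sin(y*z) - 2*exp(y + z) + 2*cos(y), -8*y**2*z + z*exp(x*z) - cos(x), -x*sin(x*y) + 8*y*z**2 - 3*z*sin(x*z)) ≠ 0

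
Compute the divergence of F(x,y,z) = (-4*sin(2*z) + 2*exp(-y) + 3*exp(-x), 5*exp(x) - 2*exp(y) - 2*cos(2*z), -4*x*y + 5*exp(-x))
-2*exp(y) - 3*exp(-x)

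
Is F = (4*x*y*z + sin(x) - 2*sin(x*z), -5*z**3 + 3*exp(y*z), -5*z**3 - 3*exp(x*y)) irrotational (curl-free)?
No, ∇×F = (-3*x*exp(x*y) - 3*y*exp(y*z) + 15*z**2, 4*x*y - 2*x*cos(x*z) + 3*y*exp(x*y), -4*x*z)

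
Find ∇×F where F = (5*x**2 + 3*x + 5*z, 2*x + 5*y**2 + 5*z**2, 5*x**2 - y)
(-10*z - 1, 5 - 10*x, 2)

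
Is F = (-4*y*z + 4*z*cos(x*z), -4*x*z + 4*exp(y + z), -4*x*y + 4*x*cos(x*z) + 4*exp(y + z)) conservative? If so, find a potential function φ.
Yes, F is conservative. φ = -4*x*y*z + 4*exp(y + z) + 4*sin(x*z)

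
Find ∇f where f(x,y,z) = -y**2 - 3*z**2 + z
(0, -2*y, 1 - 6*z)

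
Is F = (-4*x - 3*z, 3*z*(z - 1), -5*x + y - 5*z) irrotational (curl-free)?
No, ∇×F = (4 - 6*z, 2, 0)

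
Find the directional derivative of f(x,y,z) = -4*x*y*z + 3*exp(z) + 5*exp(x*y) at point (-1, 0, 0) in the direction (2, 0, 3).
9*sqrt(13)/13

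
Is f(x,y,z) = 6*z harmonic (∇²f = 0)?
Yes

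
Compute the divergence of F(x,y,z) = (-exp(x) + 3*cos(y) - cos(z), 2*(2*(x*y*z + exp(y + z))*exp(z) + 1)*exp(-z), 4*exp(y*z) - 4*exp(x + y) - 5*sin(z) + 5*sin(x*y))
4*x*z + 4*y*exp(y*z) - exp(x) + 4*exp(y + z) - 5*cos(z)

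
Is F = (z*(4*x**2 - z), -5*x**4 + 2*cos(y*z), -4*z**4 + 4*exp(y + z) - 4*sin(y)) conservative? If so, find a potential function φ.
No, ∇×F = (2*y*sin(y*z) + 4*exp(y + z) - 4*cos(y), 4*x**2 - 2*z, -20*x**3) ≠ 0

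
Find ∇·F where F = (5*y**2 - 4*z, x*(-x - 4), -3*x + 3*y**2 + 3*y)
0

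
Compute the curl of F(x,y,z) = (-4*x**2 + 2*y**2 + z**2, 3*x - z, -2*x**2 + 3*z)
(1, 4*x + 2*z, 3 - 4*y)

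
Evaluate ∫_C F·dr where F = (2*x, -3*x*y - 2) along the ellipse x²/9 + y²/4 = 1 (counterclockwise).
0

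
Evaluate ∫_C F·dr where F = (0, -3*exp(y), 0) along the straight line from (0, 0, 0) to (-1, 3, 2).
3 - 3*exp(3)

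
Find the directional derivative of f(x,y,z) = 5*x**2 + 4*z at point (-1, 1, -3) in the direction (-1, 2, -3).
-sqrt(14)/7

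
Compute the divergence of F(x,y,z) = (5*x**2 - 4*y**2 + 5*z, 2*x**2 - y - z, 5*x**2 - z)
10*x - 2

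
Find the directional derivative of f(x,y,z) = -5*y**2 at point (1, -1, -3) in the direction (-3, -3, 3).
-10*sqrt(3)/3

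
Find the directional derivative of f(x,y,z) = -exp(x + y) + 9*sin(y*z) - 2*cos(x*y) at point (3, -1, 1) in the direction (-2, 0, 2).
sqrt(2)*(-9*cos(1) - 2*sin(3) + exp(2))/2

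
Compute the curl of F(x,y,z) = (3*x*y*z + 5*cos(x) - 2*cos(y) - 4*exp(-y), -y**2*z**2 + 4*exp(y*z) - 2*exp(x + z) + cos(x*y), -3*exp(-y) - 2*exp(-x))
((2*(y**2*z - 2*y*exp(y*z) + exp(x + z))*exp(y) + 3)*exp(-y), 3*x*y - 2*exp(-x), -3*x*z - y*sin(x*y) - 2*exp(x + z) - 2*sin(y) - 4*exp(-y))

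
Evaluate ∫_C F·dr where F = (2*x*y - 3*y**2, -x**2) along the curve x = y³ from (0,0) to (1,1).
-38/35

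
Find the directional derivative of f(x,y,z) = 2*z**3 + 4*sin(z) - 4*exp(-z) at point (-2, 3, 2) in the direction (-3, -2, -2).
8*sqrt(17)*(-(cos(2) + 6)*exp(2) - 1)*exp(-2)/17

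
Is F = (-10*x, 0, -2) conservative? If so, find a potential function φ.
Yes, F is conservative. φ = -5*x**2 - 2*z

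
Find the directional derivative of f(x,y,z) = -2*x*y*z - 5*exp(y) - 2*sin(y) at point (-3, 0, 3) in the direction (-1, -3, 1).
-3*sqrt(11)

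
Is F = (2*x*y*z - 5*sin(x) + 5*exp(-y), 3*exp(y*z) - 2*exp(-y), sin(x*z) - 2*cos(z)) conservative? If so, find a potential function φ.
No, ∇×F = (-3*y*exp(y*z), 2*x*y - z*cos(x*z), -2*x*z + 5*exp(-y)) ≠ 0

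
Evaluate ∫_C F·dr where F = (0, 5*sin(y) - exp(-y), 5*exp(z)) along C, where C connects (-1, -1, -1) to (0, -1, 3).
-(5 - 5*exp(4))*exp(-1)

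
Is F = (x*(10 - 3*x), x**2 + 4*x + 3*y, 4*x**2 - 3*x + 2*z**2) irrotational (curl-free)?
No, ∇×F = (0, 3 - 8*x, 2*x + 4)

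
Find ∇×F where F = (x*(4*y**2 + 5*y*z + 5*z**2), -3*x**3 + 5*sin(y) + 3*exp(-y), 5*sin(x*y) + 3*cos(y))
(5*x*cos(x*y) - 3*sin(y), 5*x*(y + 2*z) - 5*y*cos(x*y), x*(-9*x - 8*y - 5*z))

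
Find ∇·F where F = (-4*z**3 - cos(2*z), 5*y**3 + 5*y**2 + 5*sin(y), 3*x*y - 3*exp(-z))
15*y**2 + 10*y + 5*cos(y) + 3*exp(-z)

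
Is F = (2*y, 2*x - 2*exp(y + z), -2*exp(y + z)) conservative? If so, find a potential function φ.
Yes, F is conservative. φ = 2*x*y - 2*exp(y + z)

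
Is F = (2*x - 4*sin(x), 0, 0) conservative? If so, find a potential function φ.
Yes, F is conservative. φ = x**2 + 4*cos(x)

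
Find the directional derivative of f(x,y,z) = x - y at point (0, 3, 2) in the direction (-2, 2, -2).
-2*sqrt(3)/3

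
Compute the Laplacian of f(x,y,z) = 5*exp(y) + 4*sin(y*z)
-4*y**2*sin(y*z) - 4*z**2*sin(y*z) + 5*exp(y)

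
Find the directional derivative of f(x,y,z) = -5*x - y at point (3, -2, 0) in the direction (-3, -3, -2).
9*sqrt(22)/11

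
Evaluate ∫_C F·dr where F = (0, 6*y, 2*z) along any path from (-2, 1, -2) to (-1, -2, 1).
6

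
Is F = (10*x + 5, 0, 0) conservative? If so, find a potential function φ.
Yes, F is conservative. φ = 5*x*(x + 1)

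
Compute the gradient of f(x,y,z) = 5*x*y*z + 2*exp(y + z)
(5*y*z, 5*x*z + 2*exp(y + z), 5*x*y + 2*exp(y + z))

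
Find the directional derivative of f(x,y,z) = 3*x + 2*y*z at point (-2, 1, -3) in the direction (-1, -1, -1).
sqrt(3)/3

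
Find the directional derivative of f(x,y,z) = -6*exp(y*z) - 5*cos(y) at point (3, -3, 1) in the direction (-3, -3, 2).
3*sqrt(22)*(5*exp(3)*sin(3) + 18)*exp(-3)/22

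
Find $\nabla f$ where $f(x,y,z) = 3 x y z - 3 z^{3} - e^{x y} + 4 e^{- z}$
(y*(3*z - exp(x*y)), x*(3*z - exp(x*y)), 3*x*y - 9*z**2 - 4*exp(-z))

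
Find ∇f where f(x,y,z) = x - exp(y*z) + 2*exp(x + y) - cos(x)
(2*exp(x + y) + sin(x) + 1, -z*exp(y*z) + 2*exp(x + y), -y*exp(y*z))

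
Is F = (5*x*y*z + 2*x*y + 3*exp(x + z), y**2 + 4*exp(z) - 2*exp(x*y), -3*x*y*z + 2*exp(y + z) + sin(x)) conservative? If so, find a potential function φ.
No, ∇×F = (-3*x*z - 4*exp(z) + 2*exp(y + z), 5*x*y + 3*y*z + 3*exp(x + z) - cos(x), -5*x*z - 2*x - 2*y*exp(x*y)) ≠ 0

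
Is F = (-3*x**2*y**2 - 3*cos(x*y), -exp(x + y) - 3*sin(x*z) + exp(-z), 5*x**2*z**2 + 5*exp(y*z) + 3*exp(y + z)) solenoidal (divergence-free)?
No, ∇·F = 10*x**2*z - 6*x*y**2 + 5*y*exp(y*z) + 3*y*sin(x*y) - exp(x + y) + 3*exp(y + z)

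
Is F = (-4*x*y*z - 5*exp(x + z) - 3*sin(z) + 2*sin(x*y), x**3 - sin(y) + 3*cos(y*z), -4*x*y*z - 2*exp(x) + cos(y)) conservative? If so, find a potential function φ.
No, ∇×F = (-4*x*z + 3*y*sin(y*z) - sin(y), -4*x*y + 4*y*z + 2*exp(x) - 5*exp(x + z) - 3*cos(z), x*(3*x + 4*z - 2*cos(x*y))) ≠ 0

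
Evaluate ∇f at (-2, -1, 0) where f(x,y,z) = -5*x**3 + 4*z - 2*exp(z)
(-60, 0, 2)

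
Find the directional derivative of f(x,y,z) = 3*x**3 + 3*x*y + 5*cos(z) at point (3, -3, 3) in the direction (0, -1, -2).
sqrt(5)*(-9 + 10*sin(3))/5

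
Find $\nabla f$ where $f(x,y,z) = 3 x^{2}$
(6*x, 0, 0)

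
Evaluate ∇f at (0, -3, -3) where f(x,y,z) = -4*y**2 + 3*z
(0, 24, 3)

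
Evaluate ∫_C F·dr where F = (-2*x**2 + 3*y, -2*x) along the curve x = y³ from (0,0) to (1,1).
13/12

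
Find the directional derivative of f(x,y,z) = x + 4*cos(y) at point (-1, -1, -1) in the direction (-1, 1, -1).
sqrt(3)*(-1 + 4*sin(1))/3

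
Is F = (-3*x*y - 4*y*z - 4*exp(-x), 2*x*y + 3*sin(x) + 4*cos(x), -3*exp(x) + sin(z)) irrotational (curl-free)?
No, ∇×F = (0, -4*y + 3*exp(x), 3*x + 2*y + 4*z - 4*sin(x) + 3*cos(x))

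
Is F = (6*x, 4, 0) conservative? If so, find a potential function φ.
Yes, F is conservative. φ = 3*x**2 + 4*y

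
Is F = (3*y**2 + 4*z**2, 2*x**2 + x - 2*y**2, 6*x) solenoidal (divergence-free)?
No, ∇·F = -4*y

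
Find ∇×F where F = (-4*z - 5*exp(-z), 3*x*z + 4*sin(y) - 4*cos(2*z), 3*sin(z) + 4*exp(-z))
(-3*x - 8*sin(2*z), -4 + 5*exp(-z), 3*z)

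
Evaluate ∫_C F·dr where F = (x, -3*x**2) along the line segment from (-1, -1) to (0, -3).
3/2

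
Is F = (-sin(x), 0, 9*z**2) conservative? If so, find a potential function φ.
Yes, F is conservative. φ = 3*z**3 + cos(x)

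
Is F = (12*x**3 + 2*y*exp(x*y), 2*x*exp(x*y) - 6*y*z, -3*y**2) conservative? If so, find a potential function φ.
Yes, F is conservative. φ = 3*x**4 - 3*y**2*z + 2*exp(x*y)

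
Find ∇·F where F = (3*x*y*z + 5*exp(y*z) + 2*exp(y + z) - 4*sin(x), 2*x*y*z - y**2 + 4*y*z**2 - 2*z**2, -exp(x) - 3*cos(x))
2*x*z + 3*y*z - 2*y + 4*z**2 - 4*cos(x)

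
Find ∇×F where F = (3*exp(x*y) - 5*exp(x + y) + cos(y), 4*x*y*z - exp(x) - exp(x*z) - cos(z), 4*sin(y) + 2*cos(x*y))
(-4*x*y + x*exp(x*z) - 2*x*sin(x*y) - sin(z) + 4*cos(y), 2*y*sin(x*y), -3*x*exp(x*y) + 4*y*z - z*exp(x*z) - exp(x) + 5*exp(x + y) + sin(y))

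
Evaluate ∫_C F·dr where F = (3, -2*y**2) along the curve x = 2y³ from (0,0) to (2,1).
16/3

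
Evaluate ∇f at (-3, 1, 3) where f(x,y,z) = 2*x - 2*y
(2, -2, 0)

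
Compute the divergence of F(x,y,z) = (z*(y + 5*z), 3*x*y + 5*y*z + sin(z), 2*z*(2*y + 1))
3*x + 4*y + 5*z + 2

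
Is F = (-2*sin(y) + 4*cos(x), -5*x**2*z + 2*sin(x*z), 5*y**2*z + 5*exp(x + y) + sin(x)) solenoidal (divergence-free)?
No, ∇·F = 5*y**2 - 4*sin(x)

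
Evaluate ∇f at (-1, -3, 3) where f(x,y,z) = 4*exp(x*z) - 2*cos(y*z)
(12*exp(-3), -6*sin(9), -4*exp(-3) + 6*sin(9))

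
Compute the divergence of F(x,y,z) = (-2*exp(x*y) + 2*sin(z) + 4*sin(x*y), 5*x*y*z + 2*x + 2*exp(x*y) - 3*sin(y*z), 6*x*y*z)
6*x*y + 5*x*z + 2*x*exp(x*y) - 2*y*exp(x*y) + 4*y*cos(x*y) - 3*z*cos(y*z)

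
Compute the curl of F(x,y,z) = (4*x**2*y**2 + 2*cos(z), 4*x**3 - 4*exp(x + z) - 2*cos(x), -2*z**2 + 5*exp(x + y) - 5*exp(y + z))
(5*exp(x + y) + 4*exp(x + z) - 5*exp(y + z), -5*exp(x + y) - 2*sin(z), -8*x**2*y + 12*x**2 - 4*exp(x + z) + 2*sin(x))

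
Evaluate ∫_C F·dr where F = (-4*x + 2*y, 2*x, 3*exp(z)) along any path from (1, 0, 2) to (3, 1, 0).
-3*exp(2) - 7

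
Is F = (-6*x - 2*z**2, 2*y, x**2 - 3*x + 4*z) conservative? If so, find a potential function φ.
No, ∇×F = (0, -2*x - 4*z + 3, 0) ≠ 0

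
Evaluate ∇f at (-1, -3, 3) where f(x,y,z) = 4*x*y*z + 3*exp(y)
(-36, -12 + 3*exp(-3), 12)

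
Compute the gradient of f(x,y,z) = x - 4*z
(1, 0, -4)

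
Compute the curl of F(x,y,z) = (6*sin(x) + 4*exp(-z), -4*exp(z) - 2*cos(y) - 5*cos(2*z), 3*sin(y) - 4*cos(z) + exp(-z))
(4*exp(z) - 10*sin(2*z) + 3*cos(y), -4*exp(-z), 0)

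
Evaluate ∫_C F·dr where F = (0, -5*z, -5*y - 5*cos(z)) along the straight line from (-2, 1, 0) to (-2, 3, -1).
5*sin(1) + 15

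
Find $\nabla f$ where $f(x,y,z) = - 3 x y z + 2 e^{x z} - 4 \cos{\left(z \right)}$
(z*(-3*y + 2*exp(x*z)), -3*x*z, -3*x*y + 2*x*exp(x*z) + 4*sin(z))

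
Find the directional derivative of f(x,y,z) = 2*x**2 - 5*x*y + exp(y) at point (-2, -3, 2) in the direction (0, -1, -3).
sqrt(10)*(-exp(3) - 1/10)*exp(-3)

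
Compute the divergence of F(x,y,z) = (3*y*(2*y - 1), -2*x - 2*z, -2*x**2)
0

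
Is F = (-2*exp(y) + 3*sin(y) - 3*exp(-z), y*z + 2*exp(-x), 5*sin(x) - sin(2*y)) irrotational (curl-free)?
No, ∇×F = (-y - 2*cos(2*y), -5*cos(x) + 3*exp(-z), 2*exp(y) - 3*cos(y) - 2*exp(-x))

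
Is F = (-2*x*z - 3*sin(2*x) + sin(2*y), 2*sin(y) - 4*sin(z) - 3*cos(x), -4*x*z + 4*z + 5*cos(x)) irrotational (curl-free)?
No, ∇×F = (4*cos(z), -2*x + 4*z + 5*sin(x), 3*sin(x) - 2*cos(2*y))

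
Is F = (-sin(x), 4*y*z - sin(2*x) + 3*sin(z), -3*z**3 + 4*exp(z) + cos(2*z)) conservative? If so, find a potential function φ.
No, ∇×F = (-4*y - 3*cos(z), 0, -2*cos(2*x)) ≠ 0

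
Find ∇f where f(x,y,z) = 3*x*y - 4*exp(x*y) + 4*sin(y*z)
(y*(3 - 4*exp(x*y)), -4*x*exp(x*y) + 3*x + 4*z*cos(y*z), 4*y*cos(y*z))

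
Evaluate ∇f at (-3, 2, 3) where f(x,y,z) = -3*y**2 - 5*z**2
(0, -12, -30)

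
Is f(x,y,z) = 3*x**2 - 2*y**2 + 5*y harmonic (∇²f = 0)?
No, ∇²f = 2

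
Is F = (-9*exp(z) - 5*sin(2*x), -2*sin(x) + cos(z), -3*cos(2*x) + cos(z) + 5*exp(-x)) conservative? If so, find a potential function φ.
No, ∇×F = (sin(z), -9*exp(z) - 6*sin(2*x) + 5*exp(-x), -2*cos(x)) ≠ 0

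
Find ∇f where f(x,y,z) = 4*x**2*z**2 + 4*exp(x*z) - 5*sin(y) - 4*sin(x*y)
(8*x*z**2 - 4*y*cos(x*y) + 4*z*exp(x*z), -4*x*cos(x*y) - 5*cos(y), 4*x*(2*x*z + exp(x*z)))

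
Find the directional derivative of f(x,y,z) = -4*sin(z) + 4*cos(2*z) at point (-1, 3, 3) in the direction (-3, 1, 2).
-4*sqrt(14)*(cos(3) + 2*sin(6))/7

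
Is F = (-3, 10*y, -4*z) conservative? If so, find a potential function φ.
Yes, F is conservative. φ = -3*x + 5*y**2 - 2*z**2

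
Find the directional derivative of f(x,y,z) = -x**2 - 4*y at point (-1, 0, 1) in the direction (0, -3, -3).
2*sqrt(2)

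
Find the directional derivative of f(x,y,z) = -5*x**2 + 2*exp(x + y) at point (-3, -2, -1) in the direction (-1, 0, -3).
sqrt(10)*(-15*exp(5) - 1)*exp(-5)/5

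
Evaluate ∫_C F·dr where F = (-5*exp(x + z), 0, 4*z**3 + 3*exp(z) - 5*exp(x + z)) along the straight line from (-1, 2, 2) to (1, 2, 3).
-5*exp(4) - 3*exp(2) + 5*E + 3*exp(3) + 65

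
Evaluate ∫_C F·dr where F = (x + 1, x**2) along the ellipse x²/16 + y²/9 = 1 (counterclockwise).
0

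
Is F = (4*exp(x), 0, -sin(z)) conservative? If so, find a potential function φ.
Yes, F is conservative. φ = 4*exp(x) + cos(z)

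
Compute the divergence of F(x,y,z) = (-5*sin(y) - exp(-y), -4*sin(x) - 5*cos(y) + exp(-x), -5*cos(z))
5*sin(y) + 5*sin(z)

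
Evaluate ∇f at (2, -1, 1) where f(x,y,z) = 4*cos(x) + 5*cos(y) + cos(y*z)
(-4*sin(2), 6*sin(1), -sin(1))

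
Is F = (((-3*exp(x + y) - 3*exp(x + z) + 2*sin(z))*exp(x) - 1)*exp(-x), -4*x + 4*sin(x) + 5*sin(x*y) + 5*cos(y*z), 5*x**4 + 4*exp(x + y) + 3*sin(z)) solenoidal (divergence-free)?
No, ∇·F = 5*x*cos(x*y) - 5*z*sin(y*z) - 3*exp(x + y) - 3*exp(x + z) + 3*cos(z) + exp(-x)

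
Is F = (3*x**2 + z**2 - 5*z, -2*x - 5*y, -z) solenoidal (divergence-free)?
No, ∇·F = 6*x - 6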